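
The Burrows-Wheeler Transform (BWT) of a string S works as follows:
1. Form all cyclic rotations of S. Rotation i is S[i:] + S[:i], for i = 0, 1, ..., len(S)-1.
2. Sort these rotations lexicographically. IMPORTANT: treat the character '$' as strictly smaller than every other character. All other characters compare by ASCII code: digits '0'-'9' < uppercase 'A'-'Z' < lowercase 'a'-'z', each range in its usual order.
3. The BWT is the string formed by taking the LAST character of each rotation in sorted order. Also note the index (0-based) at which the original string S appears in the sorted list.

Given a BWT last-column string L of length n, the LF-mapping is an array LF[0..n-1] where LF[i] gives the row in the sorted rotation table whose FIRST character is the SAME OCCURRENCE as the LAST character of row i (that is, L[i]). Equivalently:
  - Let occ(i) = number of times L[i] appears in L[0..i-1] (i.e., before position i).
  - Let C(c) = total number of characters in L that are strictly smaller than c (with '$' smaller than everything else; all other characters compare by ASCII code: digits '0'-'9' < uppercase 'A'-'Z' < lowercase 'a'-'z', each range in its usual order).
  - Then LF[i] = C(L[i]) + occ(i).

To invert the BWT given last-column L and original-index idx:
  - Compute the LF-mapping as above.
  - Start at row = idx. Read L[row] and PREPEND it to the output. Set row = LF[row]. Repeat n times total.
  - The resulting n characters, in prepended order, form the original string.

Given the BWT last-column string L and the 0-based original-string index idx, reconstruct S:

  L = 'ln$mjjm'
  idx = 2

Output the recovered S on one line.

LF mapping: 3 6 0 4 1 2 5
Walk LF starting at row 2, prepending L[row]:
  step 1: row=2, L[2]='$', prepend. Next row=LF[2]=0
  step 2: row=0, L[0]='l', prepend. Next row=LF[0]=3
  step 3: row=3, L[3]='m', prepend. Next row=LF[3]=4
  step 4: row=4, L[4]='j', prepend. Next row=LF[4]=1
  step 5: row=1, L[1]='n', prepend. Next row=LF[1]=6
  step 6: row=6, L[6]='m', prepend. Next row=LF[6]=5
  step 7: row=5, L[5]='j', prepend. Next row=LF[5]=2
Reversed output: jmnjml$

Answer: jmnjml$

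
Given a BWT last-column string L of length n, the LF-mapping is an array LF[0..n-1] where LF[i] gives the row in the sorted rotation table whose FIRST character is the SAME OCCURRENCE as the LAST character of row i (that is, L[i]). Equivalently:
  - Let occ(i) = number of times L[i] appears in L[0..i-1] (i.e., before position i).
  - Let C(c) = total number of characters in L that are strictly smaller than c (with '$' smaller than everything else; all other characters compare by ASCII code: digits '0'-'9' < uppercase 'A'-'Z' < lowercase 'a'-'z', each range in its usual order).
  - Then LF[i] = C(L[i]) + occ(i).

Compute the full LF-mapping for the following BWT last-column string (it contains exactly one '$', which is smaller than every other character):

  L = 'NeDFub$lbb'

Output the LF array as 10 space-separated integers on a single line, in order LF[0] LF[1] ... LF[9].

Char counts: '$':1, 'D':1, 'F':1, 'N':1, 'b':3, 'e':1, 'l':1, 'u':1
C (first-col start): C('$')=0, C('D')=1, C('F')=2, C('N')=3, C('b')=4, C('e')=7, C('l')=8, C('u')=9
L[0]='N': occ=0, LF[0]=C('N')+0=3+0=3
L[1]='e': occ=0, LF[1]=C('e')+0=7+0=7
L[2]='D': occ=0, LF[2]=C('D')+0=1+0=1
L[3]='F': occ=0, LF[3]=C('F')+0=2+0=2
L[4]='u': occ=0, LF[4]=C('u')+0=9+0=9
L[5]='b': occ=0, LF[5]=C('b')+0=4+0=4
L[6]='$': occ=0, LF[6]=C('$')+0=0+0=0
L[7]='l': occ=0, LF[7]=C('l')+0=8+0=8
L[8]='b': occ=1, LF[8]=C('b')+1=4+1=5
L[9]='b': occ=2, LF[9]=C('b')+2=4+2=6

Answer: 3 7 1 2 9 4 0 8 5 6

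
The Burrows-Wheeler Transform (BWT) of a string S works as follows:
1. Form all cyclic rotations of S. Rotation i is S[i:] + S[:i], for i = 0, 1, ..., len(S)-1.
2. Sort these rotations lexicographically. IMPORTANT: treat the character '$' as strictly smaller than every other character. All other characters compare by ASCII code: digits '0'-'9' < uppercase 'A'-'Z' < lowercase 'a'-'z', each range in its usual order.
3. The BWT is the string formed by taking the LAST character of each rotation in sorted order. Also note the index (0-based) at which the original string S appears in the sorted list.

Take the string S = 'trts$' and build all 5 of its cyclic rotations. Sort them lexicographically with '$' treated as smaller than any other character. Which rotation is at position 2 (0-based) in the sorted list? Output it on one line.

Answer: s$trt

Derivation:
All 5 rotations (rotation i = S[i:]+S[:i]):
  rot[0] = trts$
  rot[1] = rts$t
  rot[2] = ts$tr
  rot[3] = s$trt
  rot[4] = $trts
Sorted (with $ < everything):
  sorted[0] = $trts
  sorted[1] = rts$t
  sorted[2] = s$trt
  sorted[3] = trts$
  sorted[4] = ts$tr
sorted[2] = s$trt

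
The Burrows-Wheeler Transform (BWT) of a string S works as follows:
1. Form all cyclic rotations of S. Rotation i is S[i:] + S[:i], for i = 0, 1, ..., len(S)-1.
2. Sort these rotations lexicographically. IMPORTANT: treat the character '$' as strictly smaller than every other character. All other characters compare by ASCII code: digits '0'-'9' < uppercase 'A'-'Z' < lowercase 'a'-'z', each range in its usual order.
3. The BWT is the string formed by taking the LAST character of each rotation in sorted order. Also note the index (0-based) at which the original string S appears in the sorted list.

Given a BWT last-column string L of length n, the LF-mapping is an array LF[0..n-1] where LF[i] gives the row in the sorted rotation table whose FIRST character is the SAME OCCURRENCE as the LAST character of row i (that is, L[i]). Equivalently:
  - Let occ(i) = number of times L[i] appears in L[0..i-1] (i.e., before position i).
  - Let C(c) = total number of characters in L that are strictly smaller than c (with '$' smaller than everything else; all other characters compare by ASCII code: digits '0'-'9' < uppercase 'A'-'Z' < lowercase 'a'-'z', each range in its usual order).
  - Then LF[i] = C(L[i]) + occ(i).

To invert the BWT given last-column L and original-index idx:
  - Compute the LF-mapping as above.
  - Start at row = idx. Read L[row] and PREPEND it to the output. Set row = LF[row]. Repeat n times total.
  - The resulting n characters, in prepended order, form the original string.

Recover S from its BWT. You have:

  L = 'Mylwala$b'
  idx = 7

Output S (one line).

LF mapping: 1 8 5 7 2 6 3 0 4
Walk LF starting at row 7, prepending L[row]:
  step 1: row=7, L[7]='$', prepend. Next row=LF[7]=0
  step 2: row=0, L[0]='M', prepend. Next row=LF[0]=1
  step 3: row=1, L[1]='y', prepend. Next row=LF[1]=8
  step 4: row=8, L[8]='b', prepend. Next row=LF[8]=4
  step 5: row=4, L[4]='a', prepend. Next row=LF[4]=2
  step 6: row=2, L[2]='l', prepend. Next row=LF[2]=5
  step 7: row=5, L[5]='l', prepend. Next row=LF[5]=6
  step 8: row=6, L[6]='a', prepend. Next row=LF[6]=3
  step 9: row=3, L[3]='w', prepend. Next row=LF[3]=7
Reversed output: wallabyM$

Answer: wallabyM$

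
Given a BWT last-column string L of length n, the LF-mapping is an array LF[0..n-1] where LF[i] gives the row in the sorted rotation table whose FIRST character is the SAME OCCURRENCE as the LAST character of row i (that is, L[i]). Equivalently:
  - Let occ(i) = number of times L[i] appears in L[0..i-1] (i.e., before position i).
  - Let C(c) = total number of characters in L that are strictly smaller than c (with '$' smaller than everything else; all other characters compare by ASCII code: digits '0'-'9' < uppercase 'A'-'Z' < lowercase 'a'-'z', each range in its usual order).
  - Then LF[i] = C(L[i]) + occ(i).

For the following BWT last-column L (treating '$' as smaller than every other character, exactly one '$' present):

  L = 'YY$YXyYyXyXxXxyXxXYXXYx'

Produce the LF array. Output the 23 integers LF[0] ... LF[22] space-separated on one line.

Answer: 9 10 0 11 1 19 12 20 2 21 3 15 4 16 22 5 17 6 13 7 8 14 18

Derivation:
Char counts: '$':1, 'X':8, 'Y':6, 'x':4, 'y':4
C (first-col start): C('$')=0, C('X')=1, C('Y')=9, C('x')=15, C('y')=19
L[0]='Y': occ=0, LF[0]=C('Y')+0=9+0=9
L[1]='Y': occ=1, LF[1]=C('Y')+1=9+1=10
L[2]='$': occ=0, LF[2]=C('$')+0=0+0=0
L[3]='Y': occ=2, LF[3]=C('Y')+2=9+2=11
L[4]='X': occ=0, LF[4]=C('X')+0=1+0=1
L[5]='y': occ=0, LF[5]=C('y')+0=19+0=19
L[6]='Y': occ=3, LF[6]=C('Y')+3=9+3=12
L[7]='y': occ=1, LF[7]=C('y')+1=19+1=20
L[8]='X': occ=1, LF[8]=C('X')+1=1+1=2
L[9]='y': occ=2, LF[9]=C('y')+2=19+2=21
L[10]='X': occ=2, LF[10]=C('X')+2=1+2=3
L[11]='x': occ=0, LF[11]=C('x')+0=15+0=15
L[12]='X': occ=3, LF[12]=C('X')+3=1+3=4
L[13]='x': occ=1, LF[13]=C('x')+1=15+1=16
L[14]='y': occ=3, LF[14]=C('y')+3=19+3=22
L[15]='X': occ=4, LF[15]=C('X')+4=1+4=5
L[16]='x': occ=2, LF[16]=C('x')+2=15+2=17
L[17]='X': occ=5, LF[17]=C('X')+5=1+5=6
L[18]='Y': occ=4, LF[18]=C('Y')+4=9+4=13
L[19]='X': occ=6, LF[19]=C('X')+6=1+6=7
L[20]='X': occ=7, LF[20]=C('X')+7=1+7=8
L[21]='Y': occ=5, LF[21]=C('Y')+5=9+5=14
L[22]='x': occ=3, LF[22]=C('x')+3=15+3=18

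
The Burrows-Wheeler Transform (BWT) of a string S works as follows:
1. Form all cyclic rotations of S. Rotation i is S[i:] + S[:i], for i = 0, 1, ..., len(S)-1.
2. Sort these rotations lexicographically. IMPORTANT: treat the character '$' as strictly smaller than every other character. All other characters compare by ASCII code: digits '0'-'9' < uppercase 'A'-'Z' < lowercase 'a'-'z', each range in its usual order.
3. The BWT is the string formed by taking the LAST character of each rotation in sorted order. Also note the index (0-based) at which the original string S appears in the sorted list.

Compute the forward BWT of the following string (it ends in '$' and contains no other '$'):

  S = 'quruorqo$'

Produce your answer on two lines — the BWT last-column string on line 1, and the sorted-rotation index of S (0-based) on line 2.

All 9 rotations (rotation i = S[i:]+S[:i]):
  rot[0] = quruorqo$
  rot[1] = uruorqo$q
  rot[2] = ruorqo$qu
  rot[3] = uorqo$qur
  rot[4] = orqo$quru
  rot[5] = rqo$quruo
  rot[6] = qo$quruor
  rot[7] = o$quruorq
  rot[8] = $quruorqo
Sorted (with $ < everything):
  sorted[0] = $quruorqo  (last char: 'o')
  sorted[1] = o$quruorq  (last char: 'q')
  sorted[2] = orqo$quru  (last char: 'u')
  sorted[3] = qo$quruor  (last char: 'r')
  sorted[4] = quruorqo$  (last char: '$')
  sorted[5] = rqo$quruo  (last char: 'o')
  sorted[6] = ruorqo$qu  (last char: 'u')
  sorted[7] = uorqo$qur  (last char: 'r')
  sorted[8] = uruorqo$q  (last char: 'q')
Last column: oqur$ourq
Original string S is at sorted index 4

Answer: oqur$ourq
4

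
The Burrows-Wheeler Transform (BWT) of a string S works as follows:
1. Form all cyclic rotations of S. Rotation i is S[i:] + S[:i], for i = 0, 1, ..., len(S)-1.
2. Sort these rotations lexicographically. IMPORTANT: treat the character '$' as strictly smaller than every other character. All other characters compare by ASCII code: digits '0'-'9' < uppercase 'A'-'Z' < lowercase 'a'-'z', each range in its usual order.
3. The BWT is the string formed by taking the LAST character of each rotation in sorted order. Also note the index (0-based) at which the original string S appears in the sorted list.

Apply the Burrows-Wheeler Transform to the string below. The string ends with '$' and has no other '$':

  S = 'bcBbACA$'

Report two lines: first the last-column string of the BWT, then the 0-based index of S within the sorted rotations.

Answer: ACbcAB$b
6

Derivation:
All 8 rotations (rotation i = S[i:]+S[:i]):
  rot[0] = bcBbACA$
  rot[1] = cBbACA$b
  rot[2] = BbACA$bc
  rot[3] = bACA$bcB
  rot[4] = ACA$bcBb
  rot[5] = CA$bcBbA
  rot[6] = A$bcBbAC
  rot[7] = $bcBbACA
Sorted (with $ < everything):
  sorted[0] = $bcBbACA  (last char: 'A')
  sorted[1] = A$bcBbAC  (last char: 'C')
  sorted[2] = ACA$bcBb  (last char: 'b')
  sorted[3] = BbACA$bc  (last char: 'c')
  sorted[4] = CA$bcBbA  (last char: 'A')
  sorted[5] = bACA$bcB  (last char: 'B')
  sorted[6] = bcBbACA$  (last char: '$')
  sorted[7] = cBbACA$b  (last char: 'b')
Last column: ACbcAB$b
Original string S is at sorted index 6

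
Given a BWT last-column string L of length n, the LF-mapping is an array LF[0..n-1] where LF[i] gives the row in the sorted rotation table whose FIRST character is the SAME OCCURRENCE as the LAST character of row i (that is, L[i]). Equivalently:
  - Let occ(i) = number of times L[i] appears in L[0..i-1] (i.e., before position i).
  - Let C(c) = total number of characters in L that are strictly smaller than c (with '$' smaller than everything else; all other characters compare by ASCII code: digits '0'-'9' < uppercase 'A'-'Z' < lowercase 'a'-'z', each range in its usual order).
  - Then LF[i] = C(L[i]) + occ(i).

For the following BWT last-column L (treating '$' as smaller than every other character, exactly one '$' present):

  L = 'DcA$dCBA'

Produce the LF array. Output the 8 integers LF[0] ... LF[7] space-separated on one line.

Char counts: '$':1, 'A':2, 'B':1, 'C':1, 'D':1, 'c':1, 'd':1
C (first-col start): C('$')=0, C('A')=1, C('B')=3, C('C')=4, C('D')=5, C('c')=6, C('d')=7
L[0]='D': occ=0, LF[0]=C('D')+0=5+0=5
L[1]='c': occ=0, LF[1]=C('c')+0=6+0=6
L[2]='A': occ=0, LF[2]=C('A')+0=1+0=1
L[3]='$': occ=0, LF[3]=C('$')+0=0+0=0
L[4]='d': occ=0, LF[4]=C('d')+0=7+0=7
L[5]='C': occ=0, LF[5]=C('C')+0=4+0=4
L[6]='B': occ=0, LF[6]=C('B')+0=3+0=3
L[7]='A': occ=1, LF[7]=C('A')+1=1+1=2

Answer: 5 6 1 0 7 4 3 2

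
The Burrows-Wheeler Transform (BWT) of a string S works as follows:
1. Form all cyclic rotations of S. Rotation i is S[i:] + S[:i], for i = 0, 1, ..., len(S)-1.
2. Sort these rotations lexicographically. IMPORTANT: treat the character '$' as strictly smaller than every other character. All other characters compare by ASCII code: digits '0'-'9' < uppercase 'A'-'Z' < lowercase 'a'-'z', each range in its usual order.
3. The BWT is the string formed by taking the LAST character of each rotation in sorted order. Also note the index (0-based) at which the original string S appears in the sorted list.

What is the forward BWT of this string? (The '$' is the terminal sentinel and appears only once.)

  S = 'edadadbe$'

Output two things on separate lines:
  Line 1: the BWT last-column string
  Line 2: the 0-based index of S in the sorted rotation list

All 9 rotations (rotation i = S[i:]+S[:i]):
  rot[0] = edadadbe$
  rot[1] = dadadbe$e
  rot[2] = adadbe$ed
  rot[3] = dadbe$eda
  rot[4] = adbe$edad
  rot[5] = dbe$edada
  rot[6] = be$edadad
  rot[7] = e$edadadb
  rot[8] = $edadadbe
Sorted (with $ < everything):
  sorted[0] = $edadadbe  (last char: 'e')
  sorted[1] = adadbe$ed  (last char: 'd')
  sorted[2] = adbe$edad  (last char: 'd')
  sorted[3] = be$edadad  (last char: 'd')
  sorted[4] = dadadbe$e  (last char: 'e')
  sorted[5] = dadbe$eda  (last char: 'a')
  sorted[6] = dbe$edada  (last char: 'a')
  sorted[7] = e$edadadb  (last char: 'b')
  sorted[8] = edadadbe$  (last char: '$')
Last column: edddeaab$
Original string S is at sorted index 8

Answer: edddeaab$
8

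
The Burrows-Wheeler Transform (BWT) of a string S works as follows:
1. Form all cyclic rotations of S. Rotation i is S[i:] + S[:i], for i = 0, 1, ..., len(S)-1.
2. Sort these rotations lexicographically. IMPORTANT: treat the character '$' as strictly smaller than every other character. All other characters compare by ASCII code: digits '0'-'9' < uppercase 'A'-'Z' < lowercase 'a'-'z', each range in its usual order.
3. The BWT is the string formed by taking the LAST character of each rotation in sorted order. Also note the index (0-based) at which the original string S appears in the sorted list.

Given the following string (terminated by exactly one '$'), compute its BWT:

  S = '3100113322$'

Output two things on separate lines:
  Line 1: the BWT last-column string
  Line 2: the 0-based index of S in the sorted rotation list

Answer: 21030123$31
8

Derivation:
All 11 rotations (rotation i = S[i:]+S[:i]):
  rot[0] = 3100113322$
  rot[1] = 100113322$3
  rot[2] = 00113322$31
  rot[3] = 0113322$310
  rot[4] = 113322$3100
  rot[5] = 13322$31001
  rot[6] = 3322$310011
  rot[7] = 322$3100113
  rot[8] = 22$31001133
  rot[9] = 2$310011332
  rot[10] = $3100113322
Sorted (with $ < everything):
  sorted[0] = $3100113322  (last char: '2')
  sorted[1] = 00113322$31  (last char: '1')
  sorted[2] = 0113322$310  (last char: '0')
  sorted[3] = 100113322$3  (last char: '3')
  sorted[4] = 113322$3100  (last char: '0')
  sorted[5] = 13322$31001  (last char: '1')
  sorted[6] = 2$310011332  (last char: '2')
  sorted[7] = 22$31001133  (last char: '3')
  sorted[8] = 3100113322$  (last char: '$')
  sorted[9] = 322$3100113  (last char: '3')
  sorted[10] = 3322$310011  (last char: '1')
Last column: 21030123$31
Original string S is at sorted index 8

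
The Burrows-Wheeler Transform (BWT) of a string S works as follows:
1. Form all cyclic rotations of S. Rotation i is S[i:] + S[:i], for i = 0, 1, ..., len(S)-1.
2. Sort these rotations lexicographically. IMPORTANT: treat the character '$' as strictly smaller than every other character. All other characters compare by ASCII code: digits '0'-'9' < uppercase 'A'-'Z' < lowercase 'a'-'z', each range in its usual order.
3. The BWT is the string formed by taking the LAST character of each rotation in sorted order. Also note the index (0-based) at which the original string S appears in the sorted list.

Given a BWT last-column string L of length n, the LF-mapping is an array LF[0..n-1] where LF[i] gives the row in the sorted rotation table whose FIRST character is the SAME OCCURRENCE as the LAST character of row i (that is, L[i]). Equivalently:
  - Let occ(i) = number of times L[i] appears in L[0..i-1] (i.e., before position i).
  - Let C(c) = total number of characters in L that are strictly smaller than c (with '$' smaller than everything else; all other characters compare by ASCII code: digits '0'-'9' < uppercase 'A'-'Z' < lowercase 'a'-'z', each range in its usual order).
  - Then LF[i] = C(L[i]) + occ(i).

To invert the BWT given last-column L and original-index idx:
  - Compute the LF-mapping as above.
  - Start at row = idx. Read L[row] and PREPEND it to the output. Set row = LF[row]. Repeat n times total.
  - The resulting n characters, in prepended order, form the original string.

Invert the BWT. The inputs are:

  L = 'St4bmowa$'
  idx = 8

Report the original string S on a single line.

Answer: wombat4S$

Derivation:
LF mapping: 2 7 1 4 5 6 8 3 0
Walk LF starting at row 8, prepending L[row]:
  step 1: row=8, L[8]='$', prepend. Next row=LF[8]=0
  step 2: row=0, L[0]='S', prepend. Next row=LF[0]=2
  step 3: row=2, L[2]='4', prepend. Next row=LF[2]=1
  step 4: row=1, L[1]='t', prepend. Next row=LF[1]=7
  step 5: row=7, L[7]='a', prepend. Next row=LF[7]=3
  step 6: row=3, L[3]='b', prepend. Next row=LF[3]=4
  step 7: row=4, L[4]='m', prepend. Next row=LF[4]=5
  step 8: row=5, L[5]='o', prepend. Next row=LF[5]=6
  step 9: row=6, L[6]='w', prepend. Next row=LF[6]=8
Reversed output: wombat4S$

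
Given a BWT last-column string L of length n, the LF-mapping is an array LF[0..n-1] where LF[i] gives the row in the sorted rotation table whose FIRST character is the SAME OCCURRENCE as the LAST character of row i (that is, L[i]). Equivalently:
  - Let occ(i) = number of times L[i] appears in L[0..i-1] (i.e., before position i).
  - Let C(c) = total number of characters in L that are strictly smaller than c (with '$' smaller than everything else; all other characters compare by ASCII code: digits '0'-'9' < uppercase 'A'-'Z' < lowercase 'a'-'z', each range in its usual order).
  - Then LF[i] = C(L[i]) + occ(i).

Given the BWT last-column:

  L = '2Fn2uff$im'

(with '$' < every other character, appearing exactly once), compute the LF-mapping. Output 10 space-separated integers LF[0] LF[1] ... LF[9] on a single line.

Char counts: '$':1, '2':2, 'F':1, 'f':2, 'i':1, 'm':1, 'n':1, 'u':1
C (first-col start): C('$')=0, C('2')=1, C('F')=3, C('f')=4, C('i')=6, C('m')=7, C('n')=8, C('u')=9
L[0]='2': occ=0, LF[0]=C('2')+0=1+0=1
L[1]='F': occ=0, LF[1]=C('F')+0=3+0=3
L[2]='n': occ=0, LF[2]=C('n')+0=8+0=8
L[3]='2': occ=1, LF[3]=C('2')+1=1+1=2
L[4]='u': occ=0, LF[4]=C('u')+0=9+0=9
L[5]='f': occ=0, LF[5]=C('f')+0=4+0=4
L[6]='f': occ=1, LF[6]=C('f')+1=4+1=5
L[7]='$': occ=0, LF[7]=C('$')+0=0+0=0
L[8]='i': occ=0, LF[8]=C('i')+0=6+0=6
L[9]='m': occ=0, LF[9]=C('m')+0=7+0=7

Answer: 1 3 8 2 9 4 5 0 6 7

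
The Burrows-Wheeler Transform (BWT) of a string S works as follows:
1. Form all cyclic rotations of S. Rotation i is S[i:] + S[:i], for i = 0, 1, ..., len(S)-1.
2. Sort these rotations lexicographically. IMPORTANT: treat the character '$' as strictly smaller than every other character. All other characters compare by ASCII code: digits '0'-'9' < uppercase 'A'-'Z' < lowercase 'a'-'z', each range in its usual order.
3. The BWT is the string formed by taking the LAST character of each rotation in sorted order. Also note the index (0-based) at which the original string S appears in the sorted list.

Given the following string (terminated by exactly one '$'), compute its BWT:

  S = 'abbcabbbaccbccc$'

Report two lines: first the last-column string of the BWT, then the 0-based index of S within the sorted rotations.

All 16 rotations (rotation i = S[i:]+S[:i]):
  rot[0] = abbcabbbaccbccc$
  rot[1] = bbcabbbaccbccc$a
  rot[2] = bcabbbaccbccc$ab
  rot[3] = cabbbaccbccc$abb
  rot[4] = abbbaccbccc$abbc
  rot[5] = bbbaccbccc$abbca
  rot[6] = bbaccbccc$abbcab
  rot[7] = baccbccc$abbcabb
  rot[8] = accbccc$abbcabbb
  rot[9] = ccbccc$abbcabbba
  rot[10] = cbccc$abbcabbbac
  rot[11] = bccc$abbcabbbacc
  rot[12] = ccc$abbcabbbaccb
  rot[13] = cc$abbcabbbaccbc
  rot[14] = c$abbcabbbaccbcc
  rot[15] = $abbcabbbaccbccc
Sorted (with $ < everything):
  sorted[0] = $abbcabbbaccbccc  (last char: 'c')
  sorted[1] = abbbaccbccc$abbc  (last char: 'c')
  sorted[2] = abbcabbbaccbccc$  (last char: '$')
  sorted[3] = accbccc$abbcabbb  (last char: 'b')
  sorted[4] = baccbccc$abbcabb  (last char: 'b')
  sorted[5] = bbaccbccc$abbcab  (last char: 'b')
  sorted[6] = bbbaccbccc$abbca  (last char: 'a')
  sorted[7] = bbcabbbaccbccc$a  (last char: 'a')
  sorted[8] = bcabbbaccbccc$ab  (last char: 'b')
  sorted[9] = bccc$abbcabbbacc  (last char: 'c')
  sorted[10] = c$abbcabbbaccbcc  (last char: 'c')
  sorted[11] = cabbbaccbccc$abb  (last char: 'b')
  sorted[12] = cbccc$abbcabbbac  (last char: 'c')
  sorted[13] = cc$abbcabbbaccbc  (last char: 'c')
  sorted[14] = ccbccc$abbcabbba  (last char: 'a')
  sorted[15] = ccc$abbcabbbaccb  (last char: 'b')
Last column: cc$bbbaabccbccab
Original string S is at sorted index 2

Answer: cc$bbbaabccbccab
2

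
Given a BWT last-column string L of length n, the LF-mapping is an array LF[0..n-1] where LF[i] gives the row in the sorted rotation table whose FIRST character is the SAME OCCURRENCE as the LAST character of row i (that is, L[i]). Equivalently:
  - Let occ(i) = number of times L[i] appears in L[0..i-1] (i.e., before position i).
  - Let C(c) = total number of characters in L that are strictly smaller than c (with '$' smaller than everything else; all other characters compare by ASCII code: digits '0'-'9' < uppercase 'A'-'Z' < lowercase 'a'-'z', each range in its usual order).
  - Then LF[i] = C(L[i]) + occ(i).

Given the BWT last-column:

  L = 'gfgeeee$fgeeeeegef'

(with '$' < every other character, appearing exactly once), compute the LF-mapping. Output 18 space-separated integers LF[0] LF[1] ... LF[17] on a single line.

Answer: 14 11 15 1 2 3 4 0 12 16 5 6 7 8 9 17 10 13

Derivation:
Char counts: '$':1, 'e':10, 'f':3, 'g':4
C (first-col start): C('$')=0, C('e')=1, C('f')=11, C('g')=14
L[0]='g': occ=0, LF[0]=C('g')+0=14+0=14
L[1]='f': occ=0, LF[1]=C('f')+0=11+0=11
L[2]='g': occ=1, LF[2]=C('g')+1=14+1=15
L[3]='e': occ=0, LF[3]=C('e')+0=1+0=1
L[4]='e': occ=1, LF[4]=C('e')+1=1+1=2
L[5]='e': occ=2, LF[5]=C('e')+2=1+2=3
L[6]='e': occ=3, LF[6]=C('e')+3=1+3=4
L[7]='$': occ=0, LF[7]=C('$')+0=0+0=0
L[8]='f': occ=1, LF[8]=C('f')+1=11+1=12
L[9]='g': occ=2, LF[9]=C('g')+2=14+2=16
L[10]='e': occ=4, LF[10]=C('e')+4=1+4=5
L[11]='e': occ=5, LF[11]=C('e')+5=1+5=6
L[12]='e': occ=6, LF[12]=C('e')+6=1+6=7
L[13]='e': occ=7, LF[13]=C('e')+7=1+7=8
L[14]='e': occ=8, LF[14]=C('e')+8=1+8=9
L[15]='g': occ=3, LF[15]=C('g')+3=14+3=17
L[16]='e': occ=9, LF[16]=C('e')+9=1+9=10
L[17]='f': occ=2, LF[17]=C('f')+2=11+2=13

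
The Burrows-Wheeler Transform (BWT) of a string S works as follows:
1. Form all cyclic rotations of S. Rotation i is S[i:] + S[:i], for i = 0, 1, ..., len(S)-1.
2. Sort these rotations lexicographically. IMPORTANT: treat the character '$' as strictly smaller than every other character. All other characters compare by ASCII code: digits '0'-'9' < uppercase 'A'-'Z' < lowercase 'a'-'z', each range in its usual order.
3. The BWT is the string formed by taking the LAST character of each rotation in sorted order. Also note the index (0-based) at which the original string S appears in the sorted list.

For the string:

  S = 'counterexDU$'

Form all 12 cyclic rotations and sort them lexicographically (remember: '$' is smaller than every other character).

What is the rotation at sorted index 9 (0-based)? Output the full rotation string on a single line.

Answer: terexDU$coun

Derivation:
All 12 rotations (rotation i = S[i:]+S[:i]):
  rot[0] = counterexDU$
  rot[1] = ounterexDU$c
  rot[2] = unterexDU$co
  rot[3] = nterexDU$cou
  rot[4] = terexDU$coun
  rot[5] = erexDU$count
  rot[6] = rexDU$counte
  rot[7] = exDU$counter
  rot[8] = xDU$countere
  rot[9] = DU$counterex
  rot[10] = U$counterexD
  rot[11] = $counterexDU
Sorted (with $ < everything):
  sorted[0] = $counterexDU
  sorted[1] = DU$counterex
  sorted[2] = U$counterexD
  sorted[3] = counterexDU$
  sorted[4] = erexDU$count
  sorted[5] = exDU$counter
  sorted[6] = nterexDU$cou
  sorted[7] = ounterexDU$c
  sorted[8] = rexDU$counte
  sorted[9] = terexDU$coun
  sorted[10] = unterexDU$co
  sorted[11] = xDU$countere
sorted[9] = terexDU$coun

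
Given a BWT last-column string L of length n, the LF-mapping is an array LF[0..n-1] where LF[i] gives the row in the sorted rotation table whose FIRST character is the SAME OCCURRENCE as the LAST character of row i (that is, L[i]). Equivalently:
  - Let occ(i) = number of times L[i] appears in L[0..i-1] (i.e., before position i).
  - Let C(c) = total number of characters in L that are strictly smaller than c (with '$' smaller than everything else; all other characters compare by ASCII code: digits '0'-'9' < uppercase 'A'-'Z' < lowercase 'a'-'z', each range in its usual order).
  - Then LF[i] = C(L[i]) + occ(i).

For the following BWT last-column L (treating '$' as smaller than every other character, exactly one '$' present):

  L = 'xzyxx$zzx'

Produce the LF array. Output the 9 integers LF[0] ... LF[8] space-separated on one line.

Answer: 1 6 5 2 3 0 7 8 4

Derivation:
Char counts: '$':1, 'x':4, 'y':1, 'z':3
C (first-col start): C('$')=0, C('x')=1, C('y')=5, C('z')=6
L[0]='x': occ=0, LF[0]=C('x')+0=1+0=1
L[1]='z': occ=0, LF[1]=C('z')+0=6+0=6
L[2]='y': occ=0, LF[2]=C('y')+0=5+0=5
L[3]='x': occ=1, LF[3]=C('x')+1=1+1=2
L[4]='x': occ=2, LF[4]=C('x')+2=1+2=3
L[5]='$': occ=0, LF[5]=C('$')+0=0+0=0
L[6]='z': occ=1, LF[6]=C('z')+1=6+1=7
L[7]='z': occ=2, LF[7]=C('z')+2=6+2=8
L[8]='x': occ=3, LF[8]=C('x')+3=1+3=4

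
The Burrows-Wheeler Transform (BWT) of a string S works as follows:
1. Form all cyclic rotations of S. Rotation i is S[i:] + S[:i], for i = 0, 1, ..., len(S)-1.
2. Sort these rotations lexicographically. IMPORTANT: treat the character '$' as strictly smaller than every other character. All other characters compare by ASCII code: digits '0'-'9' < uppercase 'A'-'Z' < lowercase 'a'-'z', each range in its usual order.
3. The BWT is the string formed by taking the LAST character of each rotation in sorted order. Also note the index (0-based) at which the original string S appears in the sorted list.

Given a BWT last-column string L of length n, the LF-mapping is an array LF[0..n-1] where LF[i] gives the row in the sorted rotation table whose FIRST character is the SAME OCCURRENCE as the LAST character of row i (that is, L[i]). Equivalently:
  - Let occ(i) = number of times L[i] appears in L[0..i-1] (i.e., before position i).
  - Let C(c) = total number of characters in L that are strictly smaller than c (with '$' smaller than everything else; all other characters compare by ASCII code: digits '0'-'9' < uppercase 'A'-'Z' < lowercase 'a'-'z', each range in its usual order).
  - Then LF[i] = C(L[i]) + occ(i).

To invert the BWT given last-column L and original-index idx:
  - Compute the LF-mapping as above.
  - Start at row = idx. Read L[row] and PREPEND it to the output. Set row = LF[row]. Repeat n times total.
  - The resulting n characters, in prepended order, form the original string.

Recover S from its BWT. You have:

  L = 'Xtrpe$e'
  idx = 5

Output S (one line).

Answer: repetX$

Derivation:
LF mapping: 1 6 5 4 2 0 3
Walk LF starting at row 5, prepending L[row]:
  step 1: row=5, L[5]='$', prepend. Next row=LF[5]=0
  step 2: row=0, L[0]='X', prepend. Next row=LF[0]=1
  step 3: row=1, L[1]='t', prepend. Next row=LF[1]=6
  step 4: row=6, L[6]='e', prepend. Next row=LF[6]=3
  step 5: row=3, L[3]='p', prepend. Next row=LF[3]=4
  step 6: row=4, L[4]='e', prepend. Next row=LF[4]=2
  step 7: row=2, L[2]='r', prepend. Next row=LF[2]=5
Reversed output: repetX$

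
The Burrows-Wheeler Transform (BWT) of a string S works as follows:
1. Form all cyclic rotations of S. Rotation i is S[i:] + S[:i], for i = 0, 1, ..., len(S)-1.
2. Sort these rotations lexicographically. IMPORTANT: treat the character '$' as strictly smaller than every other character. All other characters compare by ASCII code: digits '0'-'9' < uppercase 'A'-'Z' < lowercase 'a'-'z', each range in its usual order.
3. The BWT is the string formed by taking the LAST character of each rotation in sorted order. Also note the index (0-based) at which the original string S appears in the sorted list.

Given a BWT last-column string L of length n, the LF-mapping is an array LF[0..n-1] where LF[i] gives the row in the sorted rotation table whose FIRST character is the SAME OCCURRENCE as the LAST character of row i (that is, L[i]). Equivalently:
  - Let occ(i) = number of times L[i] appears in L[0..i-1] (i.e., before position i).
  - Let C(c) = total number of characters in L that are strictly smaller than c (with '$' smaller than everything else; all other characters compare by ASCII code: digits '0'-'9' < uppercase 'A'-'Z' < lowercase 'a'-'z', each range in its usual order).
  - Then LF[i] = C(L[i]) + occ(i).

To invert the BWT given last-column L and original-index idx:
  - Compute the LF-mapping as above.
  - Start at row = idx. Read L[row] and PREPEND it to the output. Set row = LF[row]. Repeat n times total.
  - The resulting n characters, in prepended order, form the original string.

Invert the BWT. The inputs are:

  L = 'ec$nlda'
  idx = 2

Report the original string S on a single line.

Answer: candle$

Derivation:
LF mapping: 4 2 0 6 5 3 1
Walk LF starting at row 2, prepending L[row]:
  step 1: row=2, L[2]='$', prepend. Next row=LF[2]=0
  step 2: row=0, L[0]='e', prepend. Next row=LF[0]=4
  step 3: row=4, L[4]='l', prepend. Next row=LF[4]=5
  step 4: row=5, L[5]='d', prepend. Next row=LF[5]=3
  step 5: row=3, L[3]='n', prepend. Next row=LF[3]=6
  step 6: row=6, L[6]='a', prepend. Next row=LF[6]=1
  step 7: row=1, L[1]='c', prepend. Next row=LF[1]=2
Reversed output: candle$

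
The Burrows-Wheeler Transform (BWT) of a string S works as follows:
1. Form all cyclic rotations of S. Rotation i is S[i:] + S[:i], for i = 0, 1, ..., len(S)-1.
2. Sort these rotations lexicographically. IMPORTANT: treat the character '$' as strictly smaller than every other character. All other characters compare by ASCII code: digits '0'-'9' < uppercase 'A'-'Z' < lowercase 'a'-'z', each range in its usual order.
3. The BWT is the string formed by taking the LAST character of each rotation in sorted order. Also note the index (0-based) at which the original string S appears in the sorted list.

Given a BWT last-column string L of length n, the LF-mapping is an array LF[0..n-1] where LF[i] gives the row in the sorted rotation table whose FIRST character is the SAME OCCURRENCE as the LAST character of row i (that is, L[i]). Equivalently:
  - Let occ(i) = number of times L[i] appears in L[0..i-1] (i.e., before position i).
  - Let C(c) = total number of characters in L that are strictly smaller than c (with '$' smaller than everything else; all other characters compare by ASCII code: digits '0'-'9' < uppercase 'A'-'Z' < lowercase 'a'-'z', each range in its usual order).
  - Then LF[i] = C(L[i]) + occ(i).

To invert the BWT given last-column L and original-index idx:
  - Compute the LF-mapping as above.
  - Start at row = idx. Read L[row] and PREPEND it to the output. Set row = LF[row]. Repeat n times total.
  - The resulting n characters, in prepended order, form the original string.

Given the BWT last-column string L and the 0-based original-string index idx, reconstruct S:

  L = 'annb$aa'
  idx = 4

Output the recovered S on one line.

Answer: banana$

Derivation:
LF mapping: 1 5 6 4 0 2 3
Walk LF starting at row 4, prepending L[row]:
  step 1: row=4, L[4]='$', prepend. Next row=LF[4]=0
  step 2: row=0, L[0]='a', prepend. Next row=LF[0]=1
  step 3: row=1, L[1]='n', prepend. Next row=LF[1]=5
  step 4: row=5, L[5]='a', prepend. Next row=LF[5]=2
  step 5: row=2, L[2]='n', prepend. Next row=LF[2]=6
  step 6: row=6, L[6]='a', prepend. Next row=LF[6]=3
  step 7: row=3, L[3]='b', prepend. Next row=LF[3]=4
Reversed output: banana$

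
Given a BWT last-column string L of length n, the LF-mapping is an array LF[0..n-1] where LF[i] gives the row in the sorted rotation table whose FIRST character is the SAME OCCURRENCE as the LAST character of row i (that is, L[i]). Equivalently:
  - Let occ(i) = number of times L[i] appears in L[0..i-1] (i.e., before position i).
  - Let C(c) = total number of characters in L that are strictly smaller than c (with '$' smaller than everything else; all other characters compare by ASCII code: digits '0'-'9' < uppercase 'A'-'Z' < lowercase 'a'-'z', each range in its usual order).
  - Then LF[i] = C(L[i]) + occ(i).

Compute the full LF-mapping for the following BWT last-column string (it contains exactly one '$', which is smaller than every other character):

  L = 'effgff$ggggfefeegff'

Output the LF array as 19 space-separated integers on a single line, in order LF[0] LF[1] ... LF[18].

Answer: 1 5 6 13 7 8 0 14 15 16 17 9 2 10 3 4 18 11 12

Derivation:
Char counts: '$':1, 'e':4, 'f':8, 'g':6
C (first-col start): C('$')=0, C('e')=1, C('f')=5, C('g')=13
L[0]='e': occ=0, LF[0]=C('e')+0=1+0=1
L[1]='f': occ=0, LF[1]=C('f')+0=5+0=5
L[2]='f': occ=1, LF[2]=C('f')+1=5+1=6
L[3]='g': occ=0, LF[3]=C('g')+0=13+0=13
L[4]='f': occ=2, LF[4]=C('f')+2=5+2=7
L[5]='f': occ=3, LF[5]=C('f')+3=5+3=8
L[6]='$': occ=0, LF[6]=C('$')+0=0+0=0
L[7]='g': occ=1, LF[7]=C('g')+1=13+1=14
L[8]='g': occ=2, LF[8]=C('g')+2=13+2=15
L[9]='g': occ=3, LF[9]=C('g')+3=13+3=16
L[10]='g': occ=4, LF[10]=C('g')+4=13+4=17
L[11]='f': occ=4, LF[11]=C('f')+4=5+4=9
L[12]='e': occ=1, LF[12]=C('e')+1=1+1=2
L[13]='f': occ=5, LF[13]=C('f')+5=5+5=10
L[14]='e': occ=2, LF[14]=C('e')+2=1+2=3
L[15]='e': occ=3, LF[15]=C('e')+3=1+3=4
L[16]='g': occ=5, LF[16]=C('g')+5=13+5=18
L[17]='f': occ=6, LF[17]=C('f')+6=5+6=11
L[18]='f': occ=7, LF[18]=C('f')+7=5+7=12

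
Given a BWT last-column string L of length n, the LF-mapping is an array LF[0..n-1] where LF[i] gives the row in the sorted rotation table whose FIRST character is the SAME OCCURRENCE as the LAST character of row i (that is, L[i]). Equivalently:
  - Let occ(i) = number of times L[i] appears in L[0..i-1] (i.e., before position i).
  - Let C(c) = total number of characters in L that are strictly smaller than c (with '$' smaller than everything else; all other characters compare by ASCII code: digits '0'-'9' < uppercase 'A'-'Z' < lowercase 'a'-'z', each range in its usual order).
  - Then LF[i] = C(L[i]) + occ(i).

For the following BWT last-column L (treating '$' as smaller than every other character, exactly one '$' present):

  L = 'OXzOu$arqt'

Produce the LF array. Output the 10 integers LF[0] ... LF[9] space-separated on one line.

Char counts: '$':1, 'O':2, 'X':1, 'a':1, 'q':1, 'r':1, 't':1, 'u':1, 'z':1
C (first-col start): C('$')=0, C('O')=1, C('X')=3, C('a')=4, C('q')=5, C('r')=6, C('t')=7, C('u')=8, C('z')=9
L[0]='O': occ=0, LF[0]=C('O')+0=1+0=1
L[1]='X': occ=0, LF[1]=C('X')+0=3+0=3
L[2]='z': occ=0, LF[2]=C('z')+0=9+0=9
L[3]='O': occ=1, LF[3]=C('O')+1=1+1=2
L[4]='u': occ=0, LF[4]=C('u')+0=8+0=8
L[5]='$': occ=0, LF[5]=C('$')+0=0+0=0
L[6]='a': occ=0, LF[6]=C('a')+0=4+0=4
L[7]='r': occ=0, LF[7]=C('r')+0=6+0=6
L[8]='q': occ=0, LF[8]=C('q')+0=5+0=5
L[9]='t': occ=0, LF[9]=C('t')+0=7+0=7

Answer: 1 3 9 2 8 0 4 6 5 7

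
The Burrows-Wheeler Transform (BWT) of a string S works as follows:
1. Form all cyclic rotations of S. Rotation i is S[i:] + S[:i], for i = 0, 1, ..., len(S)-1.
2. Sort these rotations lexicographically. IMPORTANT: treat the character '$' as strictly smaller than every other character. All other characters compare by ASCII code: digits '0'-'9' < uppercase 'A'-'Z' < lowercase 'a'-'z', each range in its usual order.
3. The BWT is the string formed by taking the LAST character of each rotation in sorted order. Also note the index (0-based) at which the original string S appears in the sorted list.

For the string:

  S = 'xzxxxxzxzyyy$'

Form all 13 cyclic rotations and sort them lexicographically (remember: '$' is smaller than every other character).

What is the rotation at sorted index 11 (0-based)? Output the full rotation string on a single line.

All 13 rotations (rotation i = S[i:]+S[:i]):
  rot[0] = xzxxxxzxzyyy$
  rot[1] = zxxxxzxzyyy$x
  rot[2] = xxxxzxzyyy$xz
  rot[3] = xxxzxzyyy$xzx
  rot[4] = xxzxzyyy$xzxx
  rot[5] = xzxzyyy$xzxxx
  rot[6] = zxzyyy$xzxxxx
  rot[7] = xzyyy$xzxxxxz
  rot[8] = zyyy$xzxxxxzx
  rot[9] = yyy$xzxxxxzxz
  rot[10] = yy$xzxxxxzxzy
  rot[11] = y$xzxxxxzxzyy
  rot[12] = $xzxxxxzxzyyy
Sorted (with $ < everything):
  sorted[0] = $xzxxxxzxzyyy
  sorted[1] = xxxxzxzyyy$xz
  sorted[2] = xxxzxzyyy$xzx
  sorted[3] = xxzxzyyy$xzxx
  sorted[4] = xzxxxxzxzyyy$
  sorted[5] = xzxzyyy$xzxxx
  sorted[6] = xzyyy$xzxxxxz
  sorted[7] = y$xzxxxxzxzyy
  sorted[8] = yy$xzxxxxzxzy
  sorted[9] = yyy$xzxxxxzxz
  sorted[10] = zxxxxzxzyyy$x
  sorted[11] = zxzyyy$xzxxxx
  sorted[12] = zyyy$xzxxxxzx
sorted[11] = zxzyyy$xzxxxx

Answer: zxzyyy$xzxxxx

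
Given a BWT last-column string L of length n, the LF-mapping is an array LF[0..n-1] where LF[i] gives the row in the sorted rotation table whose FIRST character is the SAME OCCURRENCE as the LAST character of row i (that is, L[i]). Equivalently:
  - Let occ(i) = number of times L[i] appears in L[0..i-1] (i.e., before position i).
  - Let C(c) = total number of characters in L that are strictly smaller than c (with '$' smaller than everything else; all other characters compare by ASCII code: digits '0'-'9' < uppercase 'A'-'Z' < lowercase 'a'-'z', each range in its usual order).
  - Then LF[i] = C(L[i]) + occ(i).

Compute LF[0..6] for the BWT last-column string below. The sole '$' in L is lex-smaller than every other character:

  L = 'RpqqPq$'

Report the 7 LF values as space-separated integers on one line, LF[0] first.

Answer: 2 3 4 5 1 6 0

Derivation:
Char counts: '$':1, 'P':1, 'R':1, 'p':1, 'q':3
C (first-col start): C('$')=0, C('P')=1, C('R')=2, C('p')=3, C('q')=4
L[0]='R': occ=0, LF[0]=C('R')+0=2+0=2
L[1]='p': occ=0, LF[1]=C('p')+0=3+0=3
L[2]='q': occ=0, LF[2]=C('q')+0=4+0=4
L[3]='q': occ=1, LF[3]=C('q')+1=4+1=5
L[4]='P': occ=0, LF[4]=C('P')+0=1+0=1
L[5]='q': occ=2, LF[5]=C('q')+2=4+2=6
L[6]='$': occ=0, LF[6]=C('$')+0=0+0=0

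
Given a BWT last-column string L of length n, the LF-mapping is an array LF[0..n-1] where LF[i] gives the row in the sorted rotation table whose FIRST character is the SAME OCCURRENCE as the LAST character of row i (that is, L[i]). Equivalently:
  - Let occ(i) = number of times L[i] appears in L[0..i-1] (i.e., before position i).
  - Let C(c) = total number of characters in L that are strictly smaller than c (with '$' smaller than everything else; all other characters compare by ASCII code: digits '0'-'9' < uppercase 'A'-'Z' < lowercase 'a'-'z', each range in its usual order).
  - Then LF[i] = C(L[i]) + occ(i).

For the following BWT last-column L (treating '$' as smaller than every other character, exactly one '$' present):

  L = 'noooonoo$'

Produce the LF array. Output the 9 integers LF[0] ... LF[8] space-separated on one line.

Answer: 1 3 4 5 6 2 7 8 0

Derivation:
Char counts: '$':1, 'n':2, 'o':6
C (first-col start): C('$')=0, C('n')=1, C('o')=3
L[0]='n': occ=0, LF[0]=C('n')+0=1+0=1
L[1]='o': occ=0, LF[1]=C('o')+0=3+0=3
L[2]='o': occ=1, LF[2]=C('o')+1=3+1=4
L[3]='o': occ=2, LF[3]=C('o')+2=3+2=5
L[4]='o': occ=3, LF[4]=C('o')+3=3+3=6
L[5]='n': occ=1, LF[5]=C('n')+1=1+1=2
L[6]='o': occ=4, LF[6]=C('o')+4=3+4=7
L[7]='o': occ=5, LF[7]=C('o')+5=3+5=8
L[8]='$': occ=0, LF[8]=C('$')+0=0+0=0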